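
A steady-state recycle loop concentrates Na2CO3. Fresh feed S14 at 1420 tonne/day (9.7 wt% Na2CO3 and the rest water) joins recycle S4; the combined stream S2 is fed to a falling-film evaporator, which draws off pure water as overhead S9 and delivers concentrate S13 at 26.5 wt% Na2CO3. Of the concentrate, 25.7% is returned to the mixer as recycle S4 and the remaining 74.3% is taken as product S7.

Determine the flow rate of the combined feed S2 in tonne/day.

1600 tonne/day

Overall Na2CO3 balance (none leaves overhead): Na2CO3 in fresh feed = Na2CO3 in product, i.e. 1420×0.097 = (1−0.257)·S13·0.265.
S13 = 137.74/(0.265×0.743) = 699.56 tonne/day.
Recycle S4 = 0.257×699.56 = 179.79 tonne/day.
Combined feed S2 = 1420 + 179.79 = 1599.8 tonne/day.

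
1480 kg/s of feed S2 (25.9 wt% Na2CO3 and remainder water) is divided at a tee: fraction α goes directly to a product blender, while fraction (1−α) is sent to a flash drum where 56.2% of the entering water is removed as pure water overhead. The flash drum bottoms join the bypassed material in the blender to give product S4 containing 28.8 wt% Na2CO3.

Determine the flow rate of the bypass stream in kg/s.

1122 kg/s

All 1480×0.259 = 383.32 kg/s of Na2CO3 reaches S4, so S4 = 383.32/0.288 = 1331 kg/s and vapour = 149.03 kg/s.
The evaporator receives (1−α)·1480 of feed at 0.741 water and removes 0.562 of that water:
0.562×0.741×(1−α)×1480 = 149.03
(1−α) = 149.03/616.33 = 0.2418;  α = 0.7582.
Bypass flow = 0.7582×1480 = 1122.1 kg/s.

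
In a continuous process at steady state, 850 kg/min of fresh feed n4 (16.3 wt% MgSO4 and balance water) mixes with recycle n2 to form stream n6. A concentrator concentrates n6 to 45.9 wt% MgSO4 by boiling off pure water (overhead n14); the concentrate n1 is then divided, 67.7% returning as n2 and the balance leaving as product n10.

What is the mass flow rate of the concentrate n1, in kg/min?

Overall MgSO4 balance (none leaves overhead): MgSO4 in fresh feed = MgSO4 in product, i.e. 850×0.163 = (1−0.677)·n1·0.459.
n1 = 138.55/(0.459×0.323) = 934.53 kg/min.

934.5 kg/min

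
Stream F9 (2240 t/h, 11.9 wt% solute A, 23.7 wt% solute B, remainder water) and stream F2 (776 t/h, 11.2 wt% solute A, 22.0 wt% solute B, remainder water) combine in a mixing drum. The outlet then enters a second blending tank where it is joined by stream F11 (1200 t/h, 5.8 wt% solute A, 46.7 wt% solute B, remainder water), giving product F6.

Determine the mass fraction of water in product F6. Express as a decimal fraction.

0.600

Overall, product flow = 4216 t/h.
water in = 2240×0.644 + 776×0.668 + 1200×0.475 = 2530.9 t/h.
water fraction in F6 = 0.600.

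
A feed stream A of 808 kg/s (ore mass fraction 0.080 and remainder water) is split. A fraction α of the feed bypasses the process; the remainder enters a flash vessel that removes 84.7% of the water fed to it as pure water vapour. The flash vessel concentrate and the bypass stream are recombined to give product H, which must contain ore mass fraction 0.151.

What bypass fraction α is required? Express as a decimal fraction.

0.397

All 808×0.080 = 64.64 kg/s of ore reaches H, so H = 64.64/0.151 = 428.08 kg/s and vapour = 379.92 kg/s.
The evaporator receives (1−α)·808 of feed at 0.920 water and removes 0.847 of that water:
0.847×0.920×(1−α)×808 = 379.92
(1−α) = 379.92/629.63 = 0.6034;  α = 0.3966.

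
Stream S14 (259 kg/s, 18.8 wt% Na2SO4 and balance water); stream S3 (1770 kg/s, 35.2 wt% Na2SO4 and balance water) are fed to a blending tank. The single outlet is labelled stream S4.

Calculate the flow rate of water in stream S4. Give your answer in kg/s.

water out = water in = 259×0.812 + 1770×0.648 = 1357.3 kg/s.

1357 kg/s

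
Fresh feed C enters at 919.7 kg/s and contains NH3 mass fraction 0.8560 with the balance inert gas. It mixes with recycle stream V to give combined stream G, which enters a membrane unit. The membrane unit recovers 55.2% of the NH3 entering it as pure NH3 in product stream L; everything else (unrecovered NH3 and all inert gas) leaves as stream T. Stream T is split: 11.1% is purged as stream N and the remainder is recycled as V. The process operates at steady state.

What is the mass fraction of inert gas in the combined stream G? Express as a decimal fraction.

0.4770

inert gas enters only via C and leaves only via the purge: 919.7×0.144 = 0.111×(inert gas in T), and the membrane unit passes all inert gas, so inert gas in G = inert gas in T = 1193.1 kg/s.
NH3 in G: m_A = 919.7×0.856 + (1−0.111)·(1−0.552)·m_A, so m_A = 787.26/0.6017 = 1308.3 kg/s.
G = 1308.3 + 1193.1 = 2501.5 kg/s.
inert gas fraction in G = 1193.1/2501.5 = 0.4770.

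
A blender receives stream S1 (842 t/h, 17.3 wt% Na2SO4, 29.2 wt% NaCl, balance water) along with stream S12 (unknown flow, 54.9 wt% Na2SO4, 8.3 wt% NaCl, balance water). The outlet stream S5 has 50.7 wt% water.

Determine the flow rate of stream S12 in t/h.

169.6 t/h

Let S12 be the unknown flow. Total out = 842 + S12.
water balance: 450.47 + 0.368·S12 = 0.507·(842 + S12)
(0.368 − 0.507)·S12 = 0.507×842 − 450.47 = -23.576
S12 = -23.576 / -0.139 = 169.61 t/h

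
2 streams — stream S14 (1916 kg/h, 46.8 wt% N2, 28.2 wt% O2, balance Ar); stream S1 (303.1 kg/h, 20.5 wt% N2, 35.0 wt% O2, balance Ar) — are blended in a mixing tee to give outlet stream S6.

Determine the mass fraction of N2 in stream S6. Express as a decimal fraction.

0.4321

Total flow out = 1916 + 303.1 = 2219.1 kg/h.
N2 in = 1916×0.468 + 303.1×0.205 = 958.82 kg/h.
N2 mass fraction in S6 = 958.82/2219.1 = 0.4321.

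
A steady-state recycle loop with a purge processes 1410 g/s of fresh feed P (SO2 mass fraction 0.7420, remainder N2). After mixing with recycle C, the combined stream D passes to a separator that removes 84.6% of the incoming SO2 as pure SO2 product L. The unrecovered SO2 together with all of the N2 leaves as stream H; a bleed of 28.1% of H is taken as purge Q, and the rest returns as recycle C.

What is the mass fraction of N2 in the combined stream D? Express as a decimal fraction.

0.5239

N2 enters only via P and leaves only via the purge: 1410×0.258 = 0.281×(N2 in H), and the separator passes all N2, so N2 in D = N2 in H = 1294.6 g/s.
SO2 in D: m_A = 1410×0.742 + (1−0.281)·(1−0.846)·m_A, so m_A = 1046.2/0.8893 = 1176.5 g/s.
D = 1176.5 + 1294.6 = 2471.1 g/s.
N2 fraction in D = 1294.6/2471.1 = 0.5239.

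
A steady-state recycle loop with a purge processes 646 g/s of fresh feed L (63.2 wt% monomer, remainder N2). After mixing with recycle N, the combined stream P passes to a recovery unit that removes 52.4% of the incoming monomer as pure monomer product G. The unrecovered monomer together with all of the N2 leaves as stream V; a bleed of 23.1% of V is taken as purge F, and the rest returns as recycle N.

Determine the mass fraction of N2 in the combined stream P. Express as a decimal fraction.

0.615

N2 enters only via L and leaves only via the purge: 646×0.368 = 0.231×(N2 in V), and the recovery unit passes all N2, so N2 in P = N2 in V = 1029.1 g/s.
monomer in P: m_A = 646×0.632 + (1−0.231)·(1−0.524)·m_A, so m_A = 408.27/0.6340 = 644.01 g/s.
P = 644.01 + 1029.1 = 1673.1 g/s.
N2 fraction in P = 1029.1/1673.1 = 0.615.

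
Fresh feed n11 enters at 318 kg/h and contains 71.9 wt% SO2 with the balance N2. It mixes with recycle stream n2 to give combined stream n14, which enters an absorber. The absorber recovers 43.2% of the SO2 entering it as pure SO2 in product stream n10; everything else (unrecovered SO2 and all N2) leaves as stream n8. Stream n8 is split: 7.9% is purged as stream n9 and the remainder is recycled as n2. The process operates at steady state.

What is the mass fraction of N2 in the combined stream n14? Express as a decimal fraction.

N2 enters only via n11 and leaves only via the purge: 318×0.281 = 0.079×(N2 in n8), and the absorber passes all N2, so N2 in n14 = N2 in n8 = 1131.1 kg/h.
SO2 in n14: m_A = 318×0.719 + (1−0.079)·(1−0.432)·m_A, so m_A = 228.64/0.4769 = 479.46 kg/h.
n14 = 479.46 + 1131.1 = 1610.6 kg/h.
N2 fraction in n14 = 1131.1/1610.6 = 0.702.

0.702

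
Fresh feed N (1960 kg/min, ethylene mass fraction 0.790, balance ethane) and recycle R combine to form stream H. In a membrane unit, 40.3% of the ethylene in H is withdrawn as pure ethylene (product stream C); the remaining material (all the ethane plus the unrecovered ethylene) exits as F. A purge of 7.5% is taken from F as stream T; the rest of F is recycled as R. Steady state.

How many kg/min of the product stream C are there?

ethylene in H: m_A = 1960×0.790 + (1−0.075)·(1−0.403)·m_A, so m_A = 1548.4/0.4478 = 3458 kg/min.
Product C = 0.403×3458 = 1393.6 kg/min.

1394 kg/min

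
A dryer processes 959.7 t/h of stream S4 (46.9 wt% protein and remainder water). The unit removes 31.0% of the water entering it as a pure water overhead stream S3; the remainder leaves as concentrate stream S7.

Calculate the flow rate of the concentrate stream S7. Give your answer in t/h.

water entering = 959.7×0.531 = 509.6 t/h; overhead removed = 0.310×509.6 = 157.98 t/h.
Concentrate = 959.7 − 157.98 = 801.72 t/h.

801.7 t/h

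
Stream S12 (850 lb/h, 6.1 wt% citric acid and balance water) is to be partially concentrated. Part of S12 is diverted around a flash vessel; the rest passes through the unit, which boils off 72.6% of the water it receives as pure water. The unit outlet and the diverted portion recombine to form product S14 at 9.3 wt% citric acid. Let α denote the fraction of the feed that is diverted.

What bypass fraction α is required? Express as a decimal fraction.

All 850×0.061 = 51.85 lb/h of citric acid reaches S14, so S14 = 51.85/0.093 = 557.53 lb/h and vapour = 292.47 lb/h.
The evaporator receives (1−α)·850 of feed at 0.939 water and removes 0.726 of that water:
0.726×0.939×(1−α)×850 = 292.47
(1−α) = 292.47/579.46 = 0.5047;  α = 0.4953.

0.495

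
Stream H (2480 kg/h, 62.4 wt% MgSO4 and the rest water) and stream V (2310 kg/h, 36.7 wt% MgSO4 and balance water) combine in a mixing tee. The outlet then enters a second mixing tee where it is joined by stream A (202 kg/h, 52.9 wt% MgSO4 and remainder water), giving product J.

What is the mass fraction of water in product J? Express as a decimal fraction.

Overall, product flow = 4992 kg/h.
water in = 2480×0.376 + 2310×0.633 + 202×0.471 = 2489.9 kg/h.
water fraction in J = 0.499.

0.499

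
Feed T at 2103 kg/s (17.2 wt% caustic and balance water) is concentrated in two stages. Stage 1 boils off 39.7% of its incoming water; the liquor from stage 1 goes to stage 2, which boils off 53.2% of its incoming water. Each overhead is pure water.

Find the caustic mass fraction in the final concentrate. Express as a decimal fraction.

0.4240

water in feed = 2103×0.828 = 1741.3 kg/s.
After stage 1: water left = (1−0.397)×1741.3 = 1050; stream total = 1411.7 kg/s.
After stage 2: water left = (1−0.532)×1050 = 491.4; final concentrate = 853.11 kg/s.
caustic fraction = 361.72/853.11 = 0.4240.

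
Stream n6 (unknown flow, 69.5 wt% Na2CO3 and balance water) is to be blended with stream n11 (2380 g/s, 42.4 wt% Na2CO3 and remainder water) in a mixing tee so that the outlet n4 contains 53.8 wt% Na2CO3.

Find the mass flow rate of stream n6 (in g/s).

Let n6 be the unknown flow. Total out = 2380 + n6.
Na2CO3 balance: 1009.1 + 0.695·n6 = 0.538·(2380 + n6)
(0.695 − 0.538)·n6 = 0.538×2380 − 1009.1 = 271.32
n6 = 271.32 / 0.157 = 1728.2 g/s

1728 g/s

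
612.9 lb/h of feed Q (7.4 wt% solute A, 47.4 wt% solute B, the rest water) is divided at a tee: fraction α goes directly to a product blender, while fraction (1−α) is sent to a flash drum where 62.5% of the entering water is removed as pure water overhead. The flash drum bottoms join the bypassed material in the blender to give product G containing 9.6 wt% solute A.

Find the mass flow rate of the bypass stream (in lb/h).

115.7 lb/h

All 612.9×0.074 = 45.355 lb/h of solute A reaches G, so G = 45.355/0.096 = 472.44 lb/h and vapour = 140.46 lb/h.
The evaporator receives (1−α)·612.9 of feed at 0.452 water and removes 0.625 of that water:
0.625×0.452×(1−α)×612.9 = 140.46
(1−α) = 140.46/173.14 = 0.8112;  α = 0.1888.
Bypass flow = 0.1888×612.9 = 115.71 lb/h.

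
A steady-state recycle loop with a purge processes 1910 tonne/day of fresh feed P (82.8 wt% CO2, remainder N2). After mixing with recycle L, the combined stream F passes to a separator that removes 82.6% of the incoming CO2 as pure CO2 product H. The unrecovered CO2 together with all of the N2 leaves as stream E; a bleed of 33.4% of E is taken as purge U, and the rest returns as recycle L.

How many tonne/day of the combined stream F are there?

2772 tonne/day

N2 enters only via P and leaves only via the purge: 1910×0.172 = 0.334×(N2 in E), and the separator passes all N2, so N2 in F = N2 in E = 983.59 tonne/day.
CO2 in F: m_A = 1910×0.828 + (1−0.334)·(1−0.826)·m_A, so m_A = 1581.5/0.8841 = 1788.8 tonne/day.
F = 1788.8 + 983.59 = 2772.4 tonne/day.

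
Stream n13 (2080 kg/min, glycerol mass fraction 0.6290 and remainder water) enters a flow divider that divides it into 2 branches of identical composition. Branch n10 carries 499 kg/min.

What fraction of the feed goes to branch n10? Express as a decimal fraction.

0.240

Fraction to n10 = 499/2080 = 0.2399.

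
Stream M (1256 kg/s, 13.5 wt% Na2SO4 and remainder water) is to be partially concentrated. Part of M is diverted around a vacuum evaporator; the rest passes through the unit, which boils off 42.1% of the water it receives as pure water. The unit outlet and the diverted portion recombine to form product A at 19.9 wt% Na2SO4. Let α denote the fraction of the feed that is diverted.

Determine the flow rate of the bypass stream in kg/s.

All 1256×0.135 = 169.56 kg/s of Na2SO4 reaches A, so A = 169.56/0.199 = 852.06 kg/s and vapour = 403.94 kg/s.
The evaporator receives (1−α)·1256 of feed at 0.865 water and removes 0.421 of that water:
0.421×0.865×(1−α)×1256 = 403.94
(1−α) = 403.94/457.39 = 0.8831;  α = 0.1169.
Bypass flow = 0.1169×1256 = 146.78 kg/s.

146.8 kg/s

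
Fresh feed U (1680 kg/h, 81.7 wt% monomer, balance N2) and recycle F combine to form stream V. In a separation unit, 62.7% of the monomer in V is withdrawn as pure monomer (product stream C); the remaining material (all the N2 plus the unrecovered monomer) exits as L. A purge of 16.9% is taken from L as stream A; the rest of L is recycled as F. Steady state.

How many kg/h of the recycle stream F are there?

N2 enters only via U and leaves only via the purge: 1680×0.183 = 0.169×(N2 in L), and the separation unit passes all N2, so N2 in V = N2 in L = 1819.2 kg/h.
monomer in V: m_A = 1680×0.817 + (1−0.169)·(1−0.627)·m_A, so m_A = 1372.6/0.6900 = 1989.1 kg/h.
L = (1−0.627)×1989.1 + 1819.2 = 2561.1 kg/h.
Recycle F = (1−0.169)×2561.1 = 2128.3 kg/h.

2128 kg/h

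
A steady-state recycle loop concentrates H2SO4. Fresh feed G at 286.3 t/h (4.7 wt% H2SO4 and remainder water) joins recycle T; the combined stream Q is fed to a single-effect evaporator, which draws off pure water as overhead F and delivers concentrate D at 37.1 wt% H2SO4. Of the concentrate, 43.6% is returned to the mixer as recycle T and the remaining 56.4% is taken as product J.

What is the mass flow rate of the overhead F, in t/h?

Overall H2SO4 balance (none leaves overhead): H2SO4 in fresh feed = H2SO4 in product, i.e. 286.3×0.047 = (1−0.436)·D·0.371.
D = 13.456/(0.371×0.564) = 64.308 t/h.
Recycle T = 0.436×64.308 = 28.038 t/h.
Combined feed Q = 286.3 + 28.038 = 314.34 t/h.
Overhead F = Q − D = 314.34 − 64.308 = 250.03 t/h.

250 t/h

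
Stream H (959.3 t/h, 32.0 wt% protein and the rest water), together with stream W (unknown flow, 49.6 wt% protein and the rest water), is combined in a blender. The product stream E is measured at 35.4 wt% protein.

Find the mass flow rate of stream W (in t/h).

229.7 t/h

Let W be the unknown flow. Total out = 959.3 + W.
protein balance: 306.98 + 0.496·W = 0.354·(959.3 + W)
(0.496 − 0.354)·W = 0.354×959.3 − 306.98 = 32.616
W = 32.616 / 0.142 = 229.69 t/h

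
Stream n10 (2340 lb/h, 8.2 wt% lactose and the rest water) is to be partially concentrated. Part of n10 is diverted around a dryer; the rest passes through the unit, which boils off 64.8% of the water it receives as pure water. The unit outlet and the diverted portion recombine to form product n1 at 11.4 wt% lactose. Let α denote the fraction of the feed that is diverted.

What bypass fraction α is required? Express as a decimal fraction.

All 2340×0.082 = 191.88 lb/h of lactose reaches n1, so n1 = 191.88/0.114 = 1683.2 lb/h and vapour = 656.84 lb/h.
The evaporator receives (1−α)·2340 of feed at 0.918 water and removes 0.648 of that water:
0.648×0.918×(1−α)×2340 = 656.84
(1−α) = 656.84/1392 = 0.4719;  α = 0.5281.

0.528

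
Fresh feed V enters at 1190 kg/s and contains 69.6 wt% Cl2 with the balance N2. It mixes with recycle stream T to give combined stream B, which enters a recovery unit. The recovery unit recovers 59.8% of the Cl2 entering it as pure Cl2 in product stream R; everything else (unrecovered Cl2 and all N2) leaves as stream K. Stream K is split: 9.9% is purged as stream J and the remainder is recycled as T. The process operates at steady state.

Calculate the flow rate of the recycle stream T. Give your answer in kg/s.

N2 enters only via V and leaves only via the purge: 1190×0.304 = 0.099×(N2 in K), and the recovery unit passes all N2, so N2 in B = N2 in K = 3654.1 kg/s.
Cl2 in B: m_A = 1190×0.696 + (1−0.099)·(1−0.598)·m_A, so m_A = 828.24/0.6378 = 1298.6 kg/s.
K = (1−0.598)×1298.6 + 3654.1 = 4176.2 kg/s.
Recycle T = (1−0.099)×4176.2 = 3762.7 kg/s.

3763 kg/s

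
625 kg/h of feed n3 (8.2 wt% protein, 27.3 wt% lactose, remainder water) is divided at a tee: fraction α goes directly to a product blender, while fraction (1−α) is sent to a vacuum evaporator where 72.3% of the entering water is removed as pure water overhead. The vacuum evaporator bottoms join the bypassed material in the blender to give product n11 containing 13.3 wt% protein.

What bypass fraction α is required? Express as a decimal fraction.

All 625×0.082 = 51.25 kg/h of protein reaches n11, so n11 = 51.25/0.133 = 385.34 kg/h and vapour = 239.66 kg/h.
The evaporator receives (1−α)·625 of feed at 0.645 water and removes 0.723 of that water:
0.723×0.645×(1−α)×625 = 239.66
(1−α) = 239.66/291.46 = 0.8223;  α = 0.1777.

0.178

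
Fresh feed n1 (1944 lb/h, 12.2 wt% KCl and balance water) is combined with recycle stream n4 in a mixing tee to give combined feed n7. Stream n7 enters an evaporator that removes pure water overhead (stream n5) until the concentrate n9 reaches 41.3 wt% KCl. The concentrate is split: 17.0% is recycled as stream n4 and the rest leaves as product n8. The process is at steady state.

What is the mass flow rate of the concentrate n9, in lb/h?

691.9 lb/h

Overall KCl balance (none leaves overhead): KCl in fresh feed = KCl in product, i.e. 1944×0.122 = (1−0.170)·n9·0.413.
n9 = 237.17/(0.413×0.830) = 691.88 lb/h.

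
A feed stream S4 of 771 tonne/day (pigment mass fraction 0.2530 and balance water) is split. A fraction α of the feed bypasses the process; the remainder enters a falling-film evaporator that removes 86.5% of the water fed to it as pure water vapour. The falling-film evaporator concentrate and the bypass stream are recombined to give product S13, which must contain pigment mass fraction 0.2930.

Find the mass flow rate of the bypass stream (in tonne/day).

608.1 tonne/day

All 771×0.253 = 195.06 tonne/day of pigment reaches S13, so S13 = 195.06/0.293 = 665.74 tonne/day and vapour = 105.26 tonne/day.
The evaporator receives (1−α)·771 of feed at 0.747 water and removes 0.865 of that water:
0.865×0.747×(1−α)×771 = 105.26
(1−α) = 105.26/498.19 = 0.2113;  α = 0.7887.
Bypass flow = 0.7887×771 = 608.1 tonne/day.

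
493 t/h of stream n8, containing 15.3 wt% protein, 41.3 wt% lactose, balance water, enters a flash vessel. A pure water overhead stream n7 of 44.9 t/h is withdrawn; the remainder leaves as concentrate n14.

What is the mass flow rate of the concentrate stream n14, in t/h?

Concentrate = 493 − 44.9 = 448.1 t/h.

448.1 t/h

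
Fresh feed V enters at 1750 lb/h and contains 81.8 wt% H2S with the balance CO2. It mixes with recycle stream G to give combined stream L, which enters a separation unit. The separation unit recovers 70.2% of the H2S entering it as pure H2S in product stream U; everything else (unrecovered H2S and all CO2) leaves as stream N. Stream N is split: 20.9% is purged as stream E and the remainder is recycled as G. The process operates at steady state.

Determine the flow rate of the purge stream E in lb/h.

435.2 lb/h

CO2 enters only via V and leaves only via the purge: 1750×0.182 = 0.209×(CO2 in N), and the separation unit passes all CO2, so CO2 in L = CO2 in N = 1523.9 lb/h.
H2S in L: m_A = 1750×0.818 + (1−0.209)·(1−0.702)·m_A, so m_A = 1431.5/0.7643 = 1873 lb/h.
N = (1−0.702)×1873 + 1523.9 = 2082.1 lb/h.
Purge E = 0.209×2082.1 = 435.15 lb/h.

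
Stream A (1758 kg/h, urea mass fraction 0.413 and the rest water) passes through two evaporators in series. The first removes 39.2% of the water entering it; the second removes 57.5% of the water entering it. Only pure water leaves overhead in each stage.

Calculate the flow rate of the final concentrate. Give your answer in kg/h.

992.7 kg/h

water in feed = 1758×0.587 = 1031.9 kg/h.
After stage 1: water left = (1−0.392)×1031.9 = 627.42; stream total = 1353.5 kg/h.
After stage 2: water left = (1−0.575)×627.42 = 266.65; final concentrate = 992.71 kg/h.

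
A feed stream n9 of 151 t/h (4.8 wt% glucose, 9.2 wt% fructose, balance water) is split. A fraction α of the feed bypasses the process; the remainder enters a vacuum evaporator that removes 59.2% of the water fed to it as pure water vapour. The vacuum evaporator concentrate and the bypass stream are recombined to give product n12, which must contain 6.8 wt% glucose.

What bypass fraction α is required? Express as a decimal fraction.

All 151×0.048 = 7.248 t/h of glucose reaches n12, so n12 = 7.248/0.068 = 106.59 t/h and vapour = 44.412 t/h.
The evaporator receives (1−α)·151 of feed at 0.860 water and removes 0.592 of that water:
0.592×0.860×(1−α)×151 = 44.412
(1−α) = 44.412/76.877 = 0.5777;  α = 0.4223.

0.422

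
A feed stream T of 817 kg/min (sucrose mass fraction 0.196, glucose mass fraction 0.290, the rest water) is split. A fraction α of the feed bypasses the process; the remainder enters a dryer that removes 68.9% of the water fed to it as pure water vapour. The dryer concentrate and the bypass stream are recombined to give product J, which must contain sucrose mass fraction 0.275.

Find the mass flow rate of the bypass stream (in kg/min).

All 817×0.196 = 160.13 kg/min of sucrose reaches J, so J = 160.13/0.275 = 582.3 kg/min and vapour = 234.7 kg/min.
The evaporator receives (1−α)·817 of feed at 0.514 water and removes 0.689 of that water:
0.689×0.514×(1−α)×817 = 234.7
(1−α) = 234.7/289.34 = 0.8112;  α = 0.1888.
Bypass flow = 0.1888×817 = 154.27 kg/min.

154.3 kg/min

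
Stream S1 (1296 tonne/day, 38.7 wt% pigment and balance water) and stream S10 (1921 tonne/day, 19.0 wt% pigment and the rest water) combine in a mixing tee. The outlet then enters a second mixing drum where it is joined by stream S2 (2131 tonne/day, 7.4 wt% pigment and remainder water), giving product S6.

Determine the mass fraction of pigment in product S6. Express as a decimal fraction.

0.192

Overall, product flow = 5348 tonne/day.
pigment in = 1296×0.387 + 1921×0.190 + 2131×0.074 = 1024.2 tonne/day.
pigment fraction in S6 = 0.192.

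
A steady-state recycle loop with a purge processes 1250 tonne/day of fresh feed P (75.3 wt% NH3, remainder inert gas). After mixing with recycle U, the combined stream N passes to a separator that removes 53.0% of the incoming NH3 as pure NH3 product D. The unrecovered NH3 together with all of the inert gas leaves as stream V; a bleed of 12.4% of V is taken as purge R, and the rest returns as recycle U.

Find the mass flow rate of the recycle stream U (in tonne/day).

2840 tonne/day

inert gas enters only via P and leaves only via the purge: 1250×0.247 = 0.124×(inert gas in V), and the separator passes all inert gas, so inert gas in N = inert gas in V = 2489.9 tonne/day.
NH3 in N: m_A = 1250×0.753 + (1−0.124)·(1−0.530)·m_A, so m_A = 941.25/0.5883 = 1600 tonne/day.
V = (1−0.530)×1600 + 2489.9 = 3241.9 tonne/day.
Recycle U = (1−0.124)×3241.9 = 2839.9 tonne/day.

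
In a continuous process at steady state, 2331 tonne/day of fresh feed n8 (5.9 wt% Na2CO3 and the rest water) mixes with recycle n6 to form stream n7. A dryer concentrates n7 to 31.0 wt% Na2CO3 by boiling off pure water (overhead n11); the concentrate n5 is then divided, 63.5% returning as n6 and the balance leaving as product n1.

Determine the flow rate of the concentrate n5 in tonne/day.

1215 tonne/day

Overall Na2CO3 balance (none leaves overhead): Na2CO3 in fresh feed = Na2CO3 in product, i.e. 2331×0.059 = (1−0.635)·n5·0.310.
n5 = 137.53/(0.310×0.365) = 1215.5 tonne/day.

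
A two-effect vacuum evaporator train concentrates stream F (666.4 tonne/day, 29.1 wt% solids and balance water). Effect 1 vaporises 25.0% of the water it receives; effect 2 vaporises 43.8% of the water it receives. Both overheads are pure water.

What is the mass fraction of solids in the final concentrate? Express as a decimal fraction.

water in feed = 666.4×0.709 = 472.48 tonne/day.
After stage 1: water left = (1−0.250)×472.48 = 354.36; stream total = 548.28 tonne/day.
After stage 2: water left = (1−0.438)×354.36 = 199.15; final concentrate = 393.07 tonne/day.
solids fraction = 193.92/393.07 = 0.493.

0.493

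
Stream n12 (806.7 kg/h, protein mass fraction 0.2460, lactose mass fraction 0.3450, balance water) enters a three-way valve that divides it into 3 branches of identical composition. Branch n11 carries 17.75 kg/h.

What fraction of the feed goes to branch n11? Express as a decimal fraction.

0.022

Fraction to n11 = 17.75/806.7 = 0.0220.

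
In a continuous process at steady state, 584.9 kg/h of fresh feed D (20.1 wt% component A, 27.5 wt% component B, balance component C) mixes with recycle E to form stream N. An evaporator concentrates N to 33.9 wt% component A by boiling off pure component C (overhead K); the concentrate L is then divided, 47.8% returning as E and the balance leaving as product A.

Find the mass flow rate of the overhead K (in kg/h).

Overall component A balance (none leaves overhead): component A in fresh feed = component A in product, i.e. 584.9×0.201 = (1−0.478)·L·0.339.
L = 117.56/(0.339×0.522) = 664.37 kg/h.
Recycle E = 0.478×664.37 = 317.57 kg/h.
Combined feed N = 584.9 + 317.57 = 902.47 kg/h.
Overhead K = N − L = 902.47 − 664.37 = 238.1 kg/h.

238.1 kg/h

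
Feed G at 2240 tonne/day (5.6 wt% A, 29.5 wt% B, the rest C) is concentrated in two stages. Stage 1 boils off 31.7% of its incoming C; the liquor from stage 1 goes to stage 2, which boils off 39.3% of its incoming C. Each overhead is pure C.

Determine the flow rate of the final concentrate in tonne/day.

1389 tonne/day

C in feed = 2240×0.649 = 1453.8 tonne/day.
After stage 1: C left = (1−0.317)×1453.8 = 992.92; stream total = 1779.2 tonne/day.
After stage 2: C left = (1−0.393)×992.92 = 602.7; final concentrate = 1388.9 tonne/day.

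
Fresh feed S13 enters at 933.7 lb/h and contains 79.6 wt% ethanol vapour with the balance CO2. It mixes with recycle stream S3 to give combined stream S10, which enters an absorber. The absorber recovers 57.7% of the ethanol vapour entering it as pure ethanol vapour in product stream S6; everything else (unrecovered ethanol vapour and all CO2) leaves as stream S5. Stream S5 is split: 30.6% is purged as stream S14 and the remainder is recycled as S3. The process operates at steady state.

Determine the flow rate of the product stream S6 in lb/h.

ethanol vapour in S10: m_A = 933.7×0.796 + (1−0.306)·(1−0.577)·m_A, so m_A = 743.23/0.7064 = 1052.1 lb/h.
Product S6 = 0.577×1052.1 = 607.05 lb/h.

607 lb/h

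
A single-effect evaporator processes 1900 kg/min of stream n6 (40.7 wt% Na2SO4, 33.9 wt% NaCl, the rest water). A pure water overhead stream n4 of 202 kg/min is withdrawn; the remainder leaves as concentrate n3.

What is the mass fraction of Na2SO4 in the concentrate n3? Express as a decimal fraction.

0.455

Na2SO4 is not removed: 1900×0.407 = 773.3 kg/min of Na2SO4 enters n3.
Concentrate = 1900 − 202 = 1698 kg/min.
Mass fraction = 773.3/1698 = 0.455.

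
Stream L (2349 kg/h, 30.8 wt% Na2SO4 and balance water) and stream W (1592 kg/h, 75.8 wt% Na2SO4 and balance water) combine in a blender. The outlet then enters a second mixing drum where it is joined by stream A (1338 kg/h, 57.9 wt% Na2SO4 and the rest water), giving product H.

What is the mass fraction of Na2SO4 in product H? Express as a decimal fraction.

0.512

Overall, product flow = 5279 kg/h.
Na2SO4 in = 2349×0.308 + 1592×0.758 + 1338×0.579 = 2704.9 kg/h.
Na2SO4 fraction in H = 0.512.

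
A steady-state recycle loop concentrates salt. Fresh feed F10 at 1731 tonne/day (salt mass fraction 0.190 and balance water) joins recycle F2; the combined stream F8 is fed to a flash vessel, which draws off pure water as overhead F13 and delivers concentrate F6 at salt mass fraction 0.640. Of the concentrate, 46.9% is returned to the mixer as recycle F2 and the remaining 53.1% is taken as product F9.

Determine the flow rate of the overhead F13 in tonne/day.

Overall salt balance (none leaves overhead): salt in fresh feed = salt in product, i.e. 1731×0.190 = (1−0.469)·F6·0.640.
F6 = 328.89/(0.640×0.531) = 967.78 tonne/day.
Recycle F2 = 0.469×967.78 = 453.89 tonne/day.
Combined feed F8 = 1731 + 453.89 = 2184.9 tonne/day.
Overhead F13 = F8 − F6 = 2184.9 − 967.78 = 1217.1 tonne/day.

1217 tonne/day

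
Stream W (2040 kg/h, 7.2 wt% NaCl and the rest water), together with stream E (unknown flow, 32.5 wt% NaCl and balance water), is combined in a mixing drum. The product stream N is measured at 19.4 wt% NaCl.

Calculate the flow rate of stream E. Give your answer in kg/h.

1900 kg/h

Let E be the unknown flow. Total out = 2040 + E.
NaCl balance: 146.88 + 0.325·E = 0.194·(2040 + E)
(0.325 − 0.194)·E = 0.194×2040 − 146.88 = 248.88
E = 248.88 / 0.131 = 1899.8 kg/h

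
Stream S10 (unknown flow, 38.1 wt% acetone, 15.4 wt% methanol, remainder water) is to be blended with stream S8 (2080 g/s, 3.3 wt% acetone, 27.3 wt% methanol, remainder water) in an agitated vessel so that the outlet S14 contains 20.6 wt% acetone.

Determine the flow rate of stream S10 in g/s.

2056 g/s

Let S10 be the unknown flow. Total out = 2080 + S10.
acetone balance: 68.64 + 0.381·S10 = 0.206·(2080 + S10)
(0.381 − 0.206)·S10 = 0.206×2080 − 68.64 = 359.84
S10 = 359.84 / 0.175 = 2056.2 g/s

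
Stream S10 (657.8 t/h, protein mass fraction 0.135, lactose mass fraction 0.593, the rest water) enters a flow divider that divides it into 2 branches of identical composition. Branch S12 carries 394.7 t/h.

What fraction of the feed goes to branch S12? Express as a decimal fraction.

0.600

Fraction to S12 = 394.7/657.8 = 0.6000.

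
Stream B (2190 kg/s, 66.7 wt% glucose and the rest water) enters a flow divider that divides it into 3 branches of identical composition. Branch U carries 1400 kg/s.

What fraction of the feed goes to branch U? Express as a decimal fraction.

0.639

Fraction to U = 1400/2190 = 0.6393.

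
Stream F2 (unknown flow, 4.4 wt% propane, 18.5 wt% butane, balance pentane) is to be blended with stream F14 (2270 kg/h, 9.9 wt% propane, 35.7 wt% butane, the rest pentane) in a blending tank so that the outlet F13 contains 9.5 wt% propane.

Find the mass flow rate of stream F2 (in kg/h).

Let F2 be the unknown flow. Total out = 2270 + F2.
propane balance: 224.73 + 0.044·F2 = 0.095·(2270 + F2)
(0.044 − 0.095)·F2 = 0.095×2270 − 224.73 = -9.08
F2 = -9.08 / -0.051 = 178.04 kg/h

178 kg/h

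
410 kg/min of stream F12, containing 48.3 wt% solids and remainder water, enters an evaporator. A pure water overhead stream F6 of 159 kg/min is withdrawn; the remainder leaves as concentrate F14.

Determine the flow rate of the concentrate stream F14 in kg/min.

251 kg/min

Concentrate = 410 − 159 = 251 kg/min.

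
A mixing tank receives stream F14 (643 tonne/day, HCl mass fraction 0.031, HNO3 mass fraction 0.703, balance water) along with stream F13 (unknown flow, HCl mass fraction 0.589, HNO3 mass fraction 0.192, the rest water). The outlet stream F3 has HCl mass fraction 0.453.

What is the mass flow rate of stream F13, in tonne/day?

Let F13 be the unknown flow. Total out = 643 + F13.
HCl balance: 19.933 + 0.589·F13 = 0.453·(643 + F13)
(0.589 − 0.453)·F13 = 0.453×643 − 19.933 = 271.35
F13 = 271.35 / 0.136 = 1995.2 tonne/day

1995 tonne/day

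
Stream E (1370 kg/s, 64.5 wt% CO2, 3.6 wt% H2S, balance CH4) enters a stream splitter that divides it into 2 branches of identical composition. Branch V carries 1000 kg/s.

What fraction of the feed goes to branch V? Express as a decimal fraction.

Fraction to V = 1000/1370 = 0.7299.

0.730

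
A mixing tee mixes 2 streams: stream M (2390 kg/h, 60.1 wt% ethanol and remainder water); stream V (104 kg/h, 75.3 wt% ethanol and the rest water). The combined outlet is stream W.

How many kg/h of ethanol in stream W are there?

ethanol out = ethanol in = 2390×0.601 + 104×0.753 = 1514.7 kg/h.

1515 kg/h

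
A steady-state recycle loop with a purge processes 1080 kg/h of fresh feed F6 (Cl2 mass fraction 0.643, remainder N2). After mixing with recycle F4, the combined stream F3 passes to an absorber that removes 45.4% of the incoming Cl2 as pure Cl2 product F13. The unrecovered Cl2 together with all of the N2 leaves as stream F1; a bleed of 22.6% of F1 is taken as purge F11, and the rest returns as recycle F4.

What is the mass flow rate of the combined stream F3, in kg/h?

2909 kg/h

N2 enters only via F6 and leaves only via the purge: 1080×0.357 = 0.226×(N2 in F1), and the absorber passes all N2, so N2 in F3 = N2 in F1 = 1706 kg/h.
Cl2 in F3: m_A = 1080×0.643 + (1−0.226)·(1−0.454)·m_A, so m_A = 694.44/0.5774 = 1202.7 kg/h.
F3 = 1202.7 + 1706 = 2908.7 kg/h.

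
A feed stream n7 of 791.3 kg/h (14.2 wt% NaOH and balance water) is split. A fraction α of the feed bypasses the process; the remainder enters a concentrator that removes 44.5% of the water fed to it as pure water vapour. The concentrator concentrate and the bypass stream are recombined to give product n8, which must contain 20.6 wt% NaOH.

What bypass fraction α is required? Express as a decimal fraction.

All 791.3×0.142 = 112.36 kg/h of NaOH reaches n8, so n8 = 112.36/0.206 = 545.46 kg/h and vapour = 245.84 kg/h.
The evaporator receives (1−α)·791.3 of feed at 0.858 water and removes 0.445 of that water:
0.445×0.858×(1−α)×791.3 = 245.84
(1−α) = 245.84/302.13 = 0.8137;  α = 0.1863.

0.186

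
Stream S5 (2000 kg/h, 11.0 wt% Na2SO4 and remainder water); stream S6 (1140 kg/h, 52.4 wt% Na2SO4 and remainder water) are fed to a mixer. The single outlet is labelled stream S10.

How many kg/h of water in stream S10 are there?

water out = water in = 2000×0.890 + 1140×0.476 = 2322.6 kg/h.

2323 kg/h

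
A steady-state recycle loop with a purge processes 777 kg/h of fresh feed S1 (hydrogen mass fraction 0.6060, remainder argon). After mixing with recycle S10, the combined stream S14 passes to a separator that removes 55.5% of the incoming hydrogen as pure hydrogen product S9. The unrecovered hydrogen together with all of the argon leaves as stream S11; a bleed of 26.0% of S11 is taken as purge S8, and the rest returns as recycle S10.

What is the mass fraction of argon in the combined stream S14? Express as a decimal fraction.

argon enters only via S1 and leaves only via the purge: 777×0.394 = 0.260×(argon in S11), and the separator passes all argon, so argon in S14 = argon in S11 = 1177.5 kg/h.
hydrogen in S14: m_A = 777×0.606 + (1−0.260)·(1−0.555)·m_A, so m_A = 470.86/0.6707 = 702.05 kg/h.
S14 = 702.05 + 1177.5 = 1879.5 kg/h.
argon fraction in S14 = 1177.5/1879.5 = 0.6265.

0.6265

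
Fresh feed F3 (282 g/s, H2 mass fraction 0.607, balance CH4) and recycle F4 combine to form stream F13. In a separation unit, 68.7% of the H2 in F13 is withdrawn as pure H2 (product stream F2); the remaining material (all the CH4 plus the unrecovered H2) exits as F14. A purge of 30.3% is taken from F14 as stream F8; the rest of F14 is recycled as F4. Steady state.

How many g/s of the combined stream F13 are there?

CH4 enters only via F3 and leaves only via the purge: 282×0.393 = 0.303×(CH4 in F14), and the separation unit passes all CH4, so CH4 in F13 = CH4 in F14 = 365.76 g/s.
H2 in F13: m_A = 282×0.607 + (1−0.303)·(1−0.687)·m_A, so m_A = 171.17/0.7818 = 218.94 g/s.
F13 = 218.94 + 365.76 = 584.7 g/s.

584.7 g/s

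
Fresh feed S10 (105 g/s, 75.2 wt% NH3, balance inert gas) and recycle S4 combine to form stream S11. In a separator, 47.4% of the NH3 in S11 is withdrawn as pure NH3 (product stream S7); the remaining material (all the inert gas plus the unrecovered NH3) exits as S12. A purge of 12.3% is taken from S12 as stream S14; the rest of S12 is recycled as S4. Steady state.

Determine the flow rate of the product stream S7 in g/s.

69.48 g/s

NH3 in S11: m_A = 105×0.752 + (1−0.123)·(1−0.474)·m_A, so m_A = 78.96/0.5387 = 146.58 g/s.
Product S7 = 0.474×146.58 = 69.477 g/s.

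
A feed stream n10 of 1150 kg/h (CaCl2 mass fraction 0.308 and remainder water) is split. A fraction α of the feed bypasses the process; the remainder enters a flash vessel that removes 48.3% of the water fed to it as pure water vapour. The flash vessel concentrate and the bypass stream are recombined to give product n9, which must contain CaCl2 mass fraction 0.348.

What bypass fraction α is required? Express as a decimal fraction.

0.656

All 1150×0.308 = 354.2 kg/h of CaCl2 reaches n9, so n9 = 354.2/0.348 = 1017.8 kg/h and vapour = 132.18 kg/h.
The evaporator receives (1−α)·1150 of feed at 0.692 water and removes 0.483 of that water:
0.483×0.692×(1−α)×1150 = 132.18
(1−α) = 132.18/384.37 = 0.3439;  α = 0.6561.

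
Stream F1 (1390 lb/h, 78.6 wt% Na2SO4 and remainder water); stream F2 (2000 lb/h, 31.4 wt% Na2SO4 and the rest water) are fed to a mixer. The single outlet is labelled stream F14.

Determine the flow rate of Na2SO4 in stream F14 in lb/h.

1721 lb/h

Na2SO4 out = Na2SO4 in = 1390×0.786 + 2000×0.314 = 1720.5 lb/h.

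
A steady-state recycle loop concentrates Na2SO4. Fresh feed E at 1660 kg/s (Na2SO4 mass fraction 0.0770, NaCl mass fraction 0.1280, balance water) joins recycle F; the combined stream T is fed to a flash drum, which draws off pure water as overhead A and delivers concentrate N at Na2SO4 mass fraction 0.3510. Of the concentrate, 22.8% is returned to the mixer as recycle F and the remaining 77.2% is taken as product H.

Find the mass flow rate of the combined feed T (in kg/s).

Overall Na2SO4 balance (none leaves overhead): Na2SO4 in fresh feed = Na2SO4 in product, i.e. 1660×0.077 = (1−0.228)·N·0.351.
N = 127.82/(0.351×0.772) = 471.71 kg/s.
Recycle F = 0.228×471.71 = 107.55 kg/s.
Combined feed T = 1660 + 107.55 = 1767.5 kg/s.

1768 kg/s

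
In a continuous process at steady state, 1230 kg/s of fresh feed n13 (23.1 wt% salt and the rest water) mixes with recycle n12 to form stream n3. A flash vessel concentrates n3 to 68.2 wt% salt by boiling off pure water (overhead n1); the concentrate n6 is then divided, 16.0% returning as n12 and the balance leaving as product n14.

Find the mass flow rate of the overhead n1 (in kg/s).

813.4 kg/s

Overall salt balance (none leaves overhead): salt in fresh feed = salt in product, i.e. 1230×0.231 = (1−0.160)·n6·0.682.
n6 = 284.13/(0.682×0.840) = 495.97 kg/s.
Recycle n12 = 0.160×495.97 = 79.355 kg/s.
Combined feed n3 = 1230 + 79.355 = 1309.4 kg/s.
Overhead n1 = n3 − n6 = 1309.4 − 495.97 = 813.39 kg/s.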